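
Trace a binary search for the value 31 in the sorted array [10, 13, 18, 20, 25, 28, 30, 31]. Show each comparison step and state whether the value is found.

Binary search for 31 in [10, 13, 18, 20, 25, 28, 30, 31]:

lo=0, hi=7, mid=3, arr[mid]=20 -> 20 < 31, search right half
lo=4, hi=7, mid=5, arr[mid]=28 -> 28 < 31, search right half
lo=6, hi=7, mid=6, arr[mid]=30 -> 30 < 31, search right half
lo=7, hi=7, mid=7, arr[mid]=31 -> Found target at index 7!

Binary search finds 31 at index 7 after 4 comparisons. The search repeatedly halves the search space by comparing with the middle element.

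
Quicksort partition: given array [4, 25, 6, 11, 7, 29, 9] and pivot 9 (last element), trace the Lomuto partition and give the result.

Lomuto partition with pivot = 9:

Initial array: [4, 25, 6, 11, 7, 29, 9]

arr[0]=4 <= 9: swap with position 0, array becomes [4, 25, 6, 11, 7, 29, 9]
arr[1]=25 > 9: no swap
arr[2]=6 <= 9: swap with position 1, array becomes [4, 6, 25, 11, 7, 29, 9]
arr[3]=11 > 9: no swap
arr[4]=7 <= 9: swap with position 2, array becomes [4, 6, 7, 11, 25, 29, 9]
arr[5]=29 > 9: no swap

Place pivot at position 3: [4, 6, 7, 9, 25, 29, 11]
Pivot position: 3

After partitioning with pivot 9, the array becomes [4, 6, 7, 9, 25, 29, 11]. The pivot is placed at index 3. All elements to the left of the pivot are <= 9, and all elements to the right are > 9.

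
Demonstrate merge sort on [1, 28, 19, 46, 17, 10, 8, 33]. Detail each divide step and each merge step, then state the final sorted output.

Merge sort trace:

Split: [1, 28, 19, 46, 17, 10, 8, 33] -> [1, 28, 19, 46] and [17, 10, 8, 33]
  Split: [1, 28, 19, 46] -> [1, 28] and [19, 46]
    Split: [1, 28] -> [1] and [28]
    Merge: [1] + [28] -> [1, 28]
    Split: [19, 46] -> [19] and [46]
    Merge: [19] + [46] -> [19, 46]
  Merge: [1, 28] + [19, 46] -> [1, 19, 28, 46]
  Split: [17, 10, 8, 33] -> [17, 10] and [8, 33]
    Split: [17, 10] -> [17] and [10]
    Merge: [17] + [10] -> [10, 17]
    Split: [8, 33] -> [8] and [33]
    Merge: [8] + [33] -> [8, 33]
  Merge: [10, 17] + [8, 33] -> [8, 10, 17, 33]
Merge: [1, 19, 28, 46] + [8, 10, 17, 33] -> [1, 8, 10, 17, 19, 28, 33, 46]

Final sorted array: [1, 8, 10, 17, 19, 28, 33, 46]

The merge sort proceeds by recursively splitting the array and merging sorted halves.
After all merges, the sorted array is [1, 8, 10, 17, 19, 28, 33, 46].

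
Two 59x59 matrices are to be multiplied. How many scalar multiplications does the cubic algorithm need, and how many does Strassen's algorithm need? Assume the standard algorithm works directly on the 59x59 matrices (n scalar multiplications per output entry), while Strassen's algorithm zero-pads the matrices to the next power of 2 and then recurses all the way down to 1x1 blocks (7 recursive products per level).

Matrix multiplication for 59x59 matrices:

Strassen's algorithm requires power-of-2 dimensions. Pad 59x59 to 64x64 (next power of 2).

Standard algorithm: 59^3 = 205379 multiplications
Strassen's algorithm: 7^(log2(64)) = 7^6 = 117649 multiplications
Savings: 205379 - 117649 = 87730 multiplications

Standard: 205379 multiplications (59^3). Strassen: 117649 multiplications (7^6, after padding to 64x64). Strassen reduces 8 recursive multiplications to 7 at each level.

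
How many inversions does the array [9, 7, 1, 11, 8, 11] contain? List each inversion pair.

Finding inversions in [9, 7, 1, 11, 8, 11]:

(0, 1): arr[0]=9 > arr[1]=7
(0, 2): arr[0]=9 > arr[2]=1
(0, 4): arr[0]=9 > arr[4]=8
(1, 2): arr[1]=7 > arr[2]=1
(3, 4): arr[3]=11 > arr[4]=8

Total inversions: 5

The array has 5 inversion(s): (0,1), (0,2), (0,4), (1,2), (3,4). Each pair (i,j) satisfies i < j and arr[i] > arr[j].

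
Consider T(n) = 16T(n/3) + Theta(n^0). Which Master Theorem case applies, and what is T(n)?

Master Theorem for T(n) = 16T(n/3) + O(n^0):

a = 16, b = 3, c = 0
log_b(a) = log_3(16) = 2.5237

Case 1: c = 0 < log_3(16) = 2.5237
T(n) = O(n^(log_3 16))

For T(n) = 16T(n/3) + O(n^0): log_3(16) = 2.5237. This is Case 1 of the Master Theorem (c < log_b(a), work dominated by leaves), giving O(n^(log_3 16)).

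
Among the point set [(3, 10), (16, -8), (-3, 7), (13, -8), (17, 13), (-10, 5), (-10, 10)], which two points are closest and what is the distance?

Computing all pairwise distances among 7 points:

d((3, 10), (16, -8)) = 22.2036
d((3, 10), (-3, 7)) = 6.7082
d((3, 10), (13, -8)) = 20.5913
d((3, 10), (17, 13)) = 14.3178
d((3, 10), (-10, 5)) = 13.9284
d((3, 10), (-10, 10)) = 13.0
d((16, -8), (-3, 7)) = 24.2074
d((16, -8), (13, -8)) = 3.0 <-- minimum
d((16, -8), (17, 13)) = 21.0238
d((16, -8), (-10, 5)) = 29.0689
d((16, -8), (-10, 10)) = 31.6228
d((-3, 7), (13, -8)) = 21.9317
d((-3, 7), (17, 13)) = 20.8806
d((-3, 7), (-10, 5)) = 7.2801
d((-3, 7), (-10, 10)) = 7.6158
d((13, -8), (17, 13)) = 21.3776
d((13, -8), (-10, 5)) = 26.4197
d((13, -8), (-10, 10)) = 29.2062
d((17, 13), (-10, 5)) = 28.1603
d((17, 13), (-10, 10)) = 27.1662
d((-10, 5), (-10, 10)) = 5.0

Closest pair: (16, -8) and (13, -8) with distance 3.0

The closest pair is (16, -8) and (13, -8) with Euclidean distance 3.0. For 7 points, brute-force pairwise comparison is shown above. For large n, the divide-and-conquer algorithm (sort by x, recurse on halves, check the dividing strip) achieves O(n log n).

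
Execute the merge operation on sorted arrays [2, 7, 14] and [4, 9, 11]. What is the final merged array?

Merging process:

Compare 2 vs 4: take 2 from left. Merged: [2]
Compare 7 vs 4: take 4 from right. Merged: [2, 4]
Compare 7 vs 9: take 7 from left. Merged: [2, 4, 7]
Compare 14 vs 9: take 9 from right. Merged: [2, 4, 7, 9]
Compare 14 vs 11: take 11 from right. Merged: [2, 4, 7, 9, 11]
Append remaining from left: [14]. Merged: [2, 4, 7, 9, 11, 14]

Final merged array: [2, 4, 7, 9, 11, 14]
Total comparisons: 5

The merged array is [2, 4, 7, 9, 11, 14], requiring 5 comparisons. The merge step runs in O(n) time where n is the total number of elements.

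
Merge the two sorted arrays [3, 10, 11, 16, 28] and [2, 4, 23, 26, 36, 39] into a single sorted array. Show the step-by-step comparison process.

Merging process:

Compare 3 vs 2: take 2 from right. Merged: [2]
Compare 3 vs 4: take 3 from left. Merged: [2, 3]
Compare 10 vs 4: take 4 from right. Merged: [2, 3, 4]
Compare 10 vs 23: take 10 from left. Merged: [2, 3, 4, 10]
Compare 11 vs 23: take 11 from left. Merged: [2, 3, 4, 10, 11]
Compare 16 vs 23: take 16 from left. Merged: [2, 3, 4, 10, 11, 16]
Compare 28 vs 23: take 23 from right. Merged: [2, 3, 4, 10, 11, 16, 23]
Compare 28 vs 26: take 26 from right. Merged: [2, 3, 4, 10, 11, 16, 23, 26]
Compare 28 vs 36: take 28 from left. Merged: [2, 3, 4, 10, 11, 16, 23, 26, 28]
Append remaining from right: [36, 39]. Merged: [2, 3, 4, 10, 11, 16, 23, 26, 28, 36, 39]

Final merged array: [2, 3, 4, 10, 11, 16, 23, 26, 28, 36, 39]
Total comparisons: 9

The merged array is [2, 3, 4, 10, 11, 16, 23, 26, 28, 36, 39], requiring 9 comparisons. The merge step runs in O(n) time where n is the total number of elements.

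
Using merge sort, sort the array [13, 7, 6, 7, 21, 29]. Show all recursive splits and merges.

Merge sort trace:

Split: [13, 7, 6, 7, 21, 29] -> [13, 7, 6] and [7, 21, 29]
  Split: [13, 7, 6] -> [13] and [7, 6]
    Split: [7, 6] -> [7] and [6]
    Merge: [7] + [6] -> [6, 7]
  Merge: [13] + [6, 7] -> [6, 7, 13]
  Split: [7, 21, 29] -> [7] and [21, 29]
    Split: [21, 29] -> [21] and [29]
    Merge: [21] + [29] -> [21, 29]
  Merge: [7] + [21, 29] -> [7, 21, 29]
Merge: [6, 7, 13] + [7, 21, 29] -> [6, 7, 7, 13, 21, 29]

Final sorted array: [6, 7, 7, 13, 21, 29]

The merge sort proceeds by recursively splitting the array and merging sorted halves.
After all merges, the sorted array is [6, 7, 7, 13, 21, 29].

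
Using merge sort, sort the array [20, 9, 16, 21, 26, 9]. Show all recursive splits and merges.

Merge sort trace:

Split: [20, 9, 16, 21, 26, 9] -> [20, 9, 16] and [21, 26, 9]
  Split: [20, 9, 16] -> [20] and [9, 16]
    Split: [9, 16] -> [9] and [16]
    Merge: [9] + [16] -> [9, 16]
  Merge: [20] + [9, 16] -> [9, 16, 20]
  Split: [21, 26, 9] -> [21] and [26, 9]
    Split: [26, 9] -> [26] and [9]
    Merge: [26] + [9] -> [9, 26]
  Merge: [21] + [9, 26] -> [9, 21, 26]
Merge: [9, 16, 20] + [9, 21, 26] -> [9, 9, 16, 20, 21, 26]

Final sorted array: [9, 9, 16, 20, 21, 26]

The merge sort proceeds by recursively splitting the array and merging sorted halves.
After all merges, the sorted array is [9, 9, 16, 20, 21, 26].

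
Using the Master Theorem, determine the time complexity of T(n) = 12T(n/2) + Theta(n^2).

Master Theorem for T(n) = 12T(n/2) + O(n^2):

a = 12, b = 2, c = 2
log_b(a) = log_2(12) = 3.5850

Case 1: c = 2 < log_2(12) = 3.5850
T(n) = O(n^(log_2 12))

For T(n) = 12T(n/2) + O(n^2): log_2(12) = 3.5850. This is Case 1 of the Master Theorem (c < log_b(a), work dominated by leaves), giving O(n^(log_2 12)).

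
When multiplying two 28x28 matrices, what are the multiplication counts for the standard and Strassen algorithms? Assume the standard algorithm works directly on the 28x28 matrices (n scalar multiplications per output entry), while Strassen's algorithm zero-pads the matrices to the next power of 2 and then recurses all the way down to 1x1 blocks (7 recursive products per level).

Matrix multiplication for 28x28 matrices:

Strassen's algorithm requires power-of-2 dimensions. Pad 28x28 to 32x32 (next power of 2).

Standard algorithm: 28^3 = 21952 multiplications
Strassen's algorithm: 7^(log2(32)) = 7^5 = 16807 multiplications
Savings: 21952 - 16807 = 5145 multiplications

Standard: 21952 multiplications (28^3). Strassen: 16807 multiplications (7^5, after padding to 32x32). Strassen reduces 8 recursive multiplications to 7 at each level.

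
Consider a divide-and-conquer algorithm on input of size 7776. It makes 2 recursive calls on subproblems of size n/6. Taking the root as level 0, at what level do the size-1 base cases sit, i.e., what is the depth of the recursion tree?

For divide and conquer with division factor 6:

Problem sizes at each level:
Level 0: 7776
Level 1: 1296
Level 2: 216
Level 3: 36
Level 4: 6
Level 5: 1

The root is level 0 and the size-1 base case is level 5 (the tree spans levels 0 through 5, i.e. 6 levels counting the root), so the depth is the number of divisions: log_6(7776) = 5

The recursion tree depth is log_6(7776) = 5. At each level, the problem size is divided by 6, so it takes 5 divisions to reduce to a base case of size 1. The algorithm makes 2 recursive calls at each level.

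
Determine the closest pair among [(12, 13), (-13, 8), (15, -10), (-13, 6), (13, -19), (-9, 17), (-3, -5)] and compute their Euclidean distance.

Computing all pairwise distances among 7 points:

d((12, 13), (-13, 8)) = 25.4951
d((12, 13), (15, -10)) = 23.1948
d((12, 13), (-13, 6)) = 25.9615
d((12, 13), (13, -19)) = 32.0156
d((12, 13), (-9, 17)) = 21.3776
d((12, 13), (-3, -5)) = 23.4307
d((-13, 8), (15, -10)) = 33.2866
d((-13, 8), (-13, 6)) = 2.0 <-- minimum
d((-13, 8), (13, -19)) = 37.4833
d((-13, 8), (-9, 17)) = 9.8489
d((-13, 8), (-3, -5)) = 16.4012
d((15, -10), (-13, 6)) = 32.249
d((15, -10), (13, -19)) = 9.2195
d((15, -10), (-9, 17)) = 36.1248
d((15, -10), (-3, -5)) = 18.6815
d((-13, 6), (13, -19)) = 36.0694
d((-13, 6), (-9, 17)) = 11.7047
d((-13, 6), (-3, -5)) = 14.8661
d((13, -19), (-9, 17)) = 42.19
d((13, -19), (-3, -5)) = 21.2603
d((-9, 17), (-3, -5)) = 22.8035

Closest pair: (-13, 8) and (-13, 6) with distance 2.0

The closest pair is (-13, 8) and (-13, 6) with Euclidean distance 2.0. For 7 points, brute-force pairwise comparison is shown above. For large n, the divide-and-conquer algorithm (sort by x, recurse on halves, check the dividing strip) achieves O(n log n).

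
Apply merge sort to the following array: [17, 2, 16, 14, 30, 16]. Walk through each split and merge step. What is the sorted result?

Merge sort trace:

Split: [17, 2, 16, 14, 30, 16] -> [17, 2, 16] and [14, 30, 16]
  Split: [17, 2, 16] -> [17] and [2, 16]
    Split: [2, 16] -> [2] and [16]
    Merge: [2] + [16] -> [2, 16]
  Merge: [17] + [2, 16] -> [2, 16, 17]
  Split: [14, 30, 16] -> [14] and [30, 16]
    Split: [30, 16] -> [30] and [16]
    Merge: [30] + [16] -> [16, 30]
  Merge: [14] + [16, 30] -> [14, 16, 30]
Merge: [2, 16, 17] + [14, 16, 30] -> [2, 14, 16, 16, 17, 30]

Final sorted array: [2, 14, 16, 16, 17, 30]

The merge sort proceeds by recursively splitting the array and merging sorted halves.
After all merges, the sorted array is [2, 14, 16, 16, 17, 30].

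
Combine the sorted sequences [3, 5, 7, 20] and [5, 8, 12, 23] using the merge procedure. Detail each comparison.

Merging process:

Compare 3 vs 5: take 3 from left. Merged: [3]
Compare 5 vs 5: take 5 from left. Merged: [3, 5]
Compare 7 vs 5: take 5 from right. Merged: [3, 5, 5]
Compare 7 vs 8: take 7 from left. Merged: [3, 5, 5, 7]
Compare 20 vs 8: take 8 from right. Merged: [3, 5, 5, 7, 8]
Compare 20 vs 12: take 12 from right. Merged: [3, 5, 5, 7, 8, 12]
Compare 20 vs 23: take 20 from left. Merged: [3, 5, 5, 7, 8, 12, 20]
Append remaining from right: [23]. Merged: [3, 5, 5, 7, 8, 12, 20, 23]

Final merged array: [3, 5, 5, 7, 8, 12, 20, 23]
Total comparisons: 7

The merged array is [3, 5, 5, 7, 8, 12, 20, 23], requiring 7 comparisons. The merge step runs in O(n) time where n is the total number of elements.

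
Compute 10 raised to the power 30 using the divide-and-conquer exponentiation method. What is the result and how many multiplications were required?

Computing 10^30 by squaring (build up from 10^1; each line after the first costs one multiplication):

10^1 = 10
10^2 = (10^1)^2 = 10^2 = 100
10^3 = 10 * 10^2 = 10 * 100 = 1000
10^6 = (10^3)^2 = 1000^2 = 1000000
10^7 = 10 * 10^6 = 10 * 1000000 = 10000000
10^14 = (10^7)^2 = 10000000^2 = 100000000000000
10^15 = 10 * 10^14 = 10 * 100000000000000 = 1000000000000000
10^30 = (10^15)^2 = 1000000000000000^2 = 1000000000000000000000000000000

Result: 1000000000000000000000000000000
Multiplications needed: 7 (7 lines after 10^1)

10^30 = 1000000000000000000000000000000. Using exponentiation by squaring, this requires 7 multiplications. The key idea: if the exponent is even, square the half-power; if odd, multiply by the base once.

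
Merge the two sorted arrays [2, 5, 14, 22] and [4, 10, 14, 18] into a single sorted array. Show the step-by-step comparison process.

Merging process:

Compare 2 vs 4: take 2 from left. Merged: [2]
Compare 5 vs 4: take 4 from right. Merged: [2, 4]
Compare 5 vs 10: take 5 from left. Merged: [2, 4, 5]
Compare 14 vs 10: take 10 from right. Merged: [2, 4, 5, 10]
Compare 14 vs 14: take 14 from left. Merged: [2, 4, 5, 10, 14]
Compare 22 vs 14: take 14 from right. Merged: [2, 4, 5, 10, 14, 14]
Compare 22 vs 18: take 18 from right. Merged: [2, 4, 5, 10, 14, 14, 18]
Append remaining from left: [22]. Merged: [2, 4, 5, 10, 14, 14, 18, 22]

Final merged array: [2, 4, 5, 10, 14, 14, 18, 22]
Total comparisons: 7

The merged array is [2, 4, 5, 10, 14, 14, 18, 22], requiring 7 comparisons. The merge step runs in O(n) time where n is the total number of elements.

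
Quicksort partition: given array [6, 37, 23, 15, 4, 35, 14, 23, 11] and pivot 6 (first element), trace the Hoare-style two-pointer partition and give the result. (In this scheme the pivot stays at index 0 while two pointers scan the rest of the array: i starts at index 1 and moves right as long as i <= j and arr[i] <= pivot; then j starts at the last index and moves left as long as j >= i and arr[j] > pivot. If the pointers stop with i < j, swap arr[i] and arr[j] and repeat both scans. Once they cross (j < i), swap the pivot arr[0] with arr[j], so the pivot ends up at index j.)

Hoare-style two-pointer partition with pivot = 6:

Initial array: [6, 37, 23, 15, 4, 35, 14, 23, 11]

Pointers start at i = 1, j = 8.
i stops at index 1 (arr[1]=37 > 6), j stops at index 4 (arr[4]=4 <= 6): swap arr[1] and arr[4], array becomes [6, 4, 23, 15, 37, 35, 14, 23, 11]
i ends at 2, j ends at 1: the pointers have crossed (j < i), so scanning stops.

Swap pivot arr[0] with arr[1] to place pivot at position 1: [4, 6, 23, 15, 37, 35, 14, 23, 11]
Pivot position: 1

After partitioning with pivot 6, the array becomes [4, 6, 23, 15, 37, 35, 14, 23, 11]. The pivot is placed at index 1. All elements to the left of the pivot are <= 6, and all elements to the right are > 6.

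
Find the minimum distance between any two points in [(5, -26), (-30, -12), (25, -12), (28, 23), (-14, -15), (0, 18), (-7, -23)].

Computing all pairwise distances among 7 points:

d((5, -26), (-30, -12)) = 37.6962
d((5, -26), (25, -12)) = 24.4131
d((5, -26), (28, 23)) = 54.1295
d((5, -26), (-14, -15)) = 21.9545
d((5, -26), (0, 18)) = 44.2832
d((5, -26), (-7, -23)) = 12.3693
d((-30, -12), (25, -12)) = 55.0
d((-30, -12), (28, 23)) = 67.7422
d((-30, -12), (-14, -15)) = 16.2788
d((-30, -12), (0, 18)) = 42.4264
d((-30, -12), (-7, -23)) = 25.4951
d((25, -12), (28, 23)) = 35.1283
d((25, -12), (-14, -15)) = 39.1152
d((25, -12), (0, 18)) = 39.0512
d((25, -12), (-7, -23)) = 33.8378
d((28, 23), (-14, -15)) = 56.6392
d((28, 23), (0, 18)) = 28.4429
d((28, 23), (-7, -23)) = 57.8014
d((-14, -15), (0, 18)) = 35.8469
d((-14, -15), (-7, -23)) = 10.6301 <-- minimum
d((0, 18), (-7, -23)) = 41.5933

Closest pair: (-14, -15) and (-7, -23) with distance 10.6301

The closest pair is (-14, -15) and (-7, -23) with Euclidean distance 10.6301. For 7 points, brute-force pairwise comparison is shown above. For large n, the divide-and-conquer algorithm (sort by x, recurse on halves, check the dividing strip) achieves O(n log n).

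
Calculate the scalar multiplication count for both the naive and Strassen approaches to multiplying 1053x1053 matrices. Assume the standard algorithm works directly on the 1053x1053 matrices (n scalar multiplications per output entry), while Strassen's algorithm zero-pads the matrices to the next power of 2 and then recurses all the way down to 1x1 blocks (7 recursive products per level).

Matrix multiplication for 1053x1053 matrices:

Strassen's algorithm requires power-of-2 dimensions. Pad 1053x1053 to 2048x2048 (next power of 2).

Standard algorithm: 1053^3 = 1167575877 multiplications
Strassen's algorithm: 7^(log2(2048)) = 7^11 = 1977326743 multiplications
Difference: 1167575877 - 1977326743 = -809750866 (Strassen uses MORE here due to padding overhead — for small or just-over-power-of-2 n, padding can outweigh the per-level savings)

Standard: 1167575877 multiplications (1053^3). Strassen: 1977326743 multiplications (7^11, after padding to 2048x2048). Strassen reduces 8 recursive multiplications to 7 at each level.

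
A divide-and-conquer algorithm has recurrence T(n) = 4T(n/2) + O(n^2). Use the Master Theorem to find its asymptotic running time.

Master Theorem for T(n) = 4T(n/2) + O(n^2):

a = 4, b = 2, c = 2
log_b(a) = log_2(4) = 2.0000

Case 2: c = 2 = log_2(4) = 2.0000
T(n) = O(n^2 log n) = O(n^2 log n)

For T(n) = 4T(n/2) + O(n^2): log_2(4) = 2.0000. This is Case 2 of the Master Theorem (c = log_b(a), equal work at all levels), giving O(n^2 log n).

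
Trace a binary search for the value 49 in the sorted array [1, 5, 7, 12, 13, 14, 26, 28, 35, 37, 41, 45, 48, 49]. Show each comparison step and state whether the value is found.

Binary search for 49 in [1, 5, 7, 12, 13, 14, 26, 28, 35, 37, 41, 45, 48, 49]:

lo=0, hi=13, mid=6, arr[mid]=26 -> 26 < 49, search right half
lo=7, hi=13, mid=10, arr[mid]=41 -> 41 < 49, search right half
lo=11, hi=13, mid=12, arr[mid]=48 -> 48 < 49, search right half
lo=13, hi=13, mid=13, arr[mid]=49 -> Found target at index 13!

Binary search finds 49 at index 13 after 4 comparisons. The search repeatedly halves the search space by comparing with the middle element.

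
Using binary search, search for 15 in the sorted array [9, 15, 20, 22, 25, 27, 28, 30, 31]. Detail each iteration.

Binary search for 15 in [9, 15, 20, 22, 25, 27, 28, 30, 31]:

lo=0, hi=8, mid=4, arr[mid]=25 -> 25 > 15, search left half
lo=0, hi=3, mid=1, arr[mid]=15 -> Found target at index 1!

Binary search finds 15 at index 1 after 2 comparisons. The search repeatedly halves the search space by comparing with the middle element.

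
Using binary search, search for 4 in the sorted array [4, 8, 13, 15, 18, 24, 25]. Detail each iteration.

Binary search for 4 in [4, 8, 13, 15, 18, 24, 25]:

lo=0, hi=6, mid=3, arr[mid]=15 -> 15 > 4, search left half
lo=0, hi=2, mid=1, arr[mid]=8 -> 8 > 4, search left half
lo=0, hi=0, mid=0, arr[mid]=4 -> Found target at index 0!

Binary search finds 4 at index 0 after 3 comparisons. The search repeatedly halves the search space by comparing with the middle element.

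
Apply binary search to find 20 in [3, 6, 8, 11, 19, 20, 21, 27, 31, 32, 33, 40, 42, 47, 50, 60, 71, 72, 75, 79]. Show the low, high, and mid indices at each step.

Binary search for 20 in [3, 6, 8, 11, 19, 20, 21, 27, 31, 32, 33, 40, 42, 47, 50, 60, 71, 72, 75, 79]:

lo=0, hi=19, mid=9, arr[mid]=32 -> 32 > 20, search left half
lo=0, hi=8, mid=4, arr[mid]=19 -> 19 < 20, search right half
lo=5, hi=8, mid=6, arr[mid]=21 -> 21 > 20, search left half
lo=5, hi=5, mid=5, arr[mid]=20 -> Found target at index 5!

Binary search finds 20 at index 5 after 4 comparisons. The search repeatedly halves the search space by comparing with the middle element.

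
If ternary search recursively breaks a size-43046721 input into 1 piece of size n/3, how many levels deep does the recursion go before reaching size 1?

For divide and conquer with division factor 3:

Problem sizes at each level:
Level 0: 43046721
Level 1: 14348907
Level 2: 4782969
Level 3: 1594323
Level 4: 531441
Level 5: 177147
Level 6: 59049
Level 7: 19683
Level 8: 6561
Level 9: 2187
Level 10: 729
Level 11: 243
Level 12: 81
Level 13: 27
Level 14: 9
Level 15: 3
Level 16: 1

The root is level 0 and the size-1 base case is level 16 (the tree spans levels 0 through 16, i.e. 17 levels counting the root), so the depth is the number of divisions: log_3(43046721) = 16

The recursion tree depth is log_3(43046721) = 16. At each level, the problem size is divided by 3, so it takes 16 divisions to reduce to a base case of size 1. The algorithm makes 1 recursive call at each level.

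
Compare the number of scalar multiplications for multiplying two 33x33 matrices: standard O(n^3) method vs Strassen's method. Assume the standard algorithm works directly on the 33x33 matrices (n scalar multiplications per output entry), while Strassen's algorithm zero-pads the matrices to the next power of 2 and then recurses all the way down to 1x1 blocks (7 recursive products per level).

Matrix multiplication for 33x33 matrices:

Strassen's algorithm requires power-of-2 dimensions. Pad 33x33 to 64x64 (next power of 2).

Standard algorithm: 33^3 = 35937 multiplications
Strassen's algorithm: 7^(log2(64)) = 7^6 = 117649 multiplications
Difference: 35937 - 117649 = -81712 (Strassen uses MORE here due to padding overhead — for small or just-over-power-of-2 n, padding can outweigh the per-level savings)

Standard: 35937 multiplications (33^3). Strassen: 117649 multiplications (7^6, after padding to 64x64). Strassen reduces 8 recursive multiplications to 7 at each level.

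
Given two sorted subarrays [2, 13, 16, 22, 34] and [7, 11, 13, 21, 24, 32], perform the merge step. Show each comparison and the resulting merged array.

Merging process:

Compare 2 vs 7: take 2 from left. Merged: [2]
Compare 13 vs 7: take 7 from right. Merged: [2, 7]
Compare 13 vs 11: take 11 from right. Merged: [2, 7, 11]
Compare 13 vs 13: take 13 from left. Merged: [2, 7, 11, 13]
Compare 16 vs 13: take 13 from right. Merged: [2, 7, 11, 13, 13]
Compare 16 vs 21: take 16 from left. Merged: [2, 7, 11, 13, 13, 16]
Compare 22 vs 21: take 21 from right. Merged: [2, 7, 11, 13, 13, 16, 21]
Compare 22 vs 24: take 22 from left. Merged: [2, 7, 11, 13, 13, 16, 21, 22]
Compare 34 vs 24: take 24 from right. Merged: [2, 7, 11, 13, 13, 16, 21, 22, 24]
Compare 34 vs 32: take 32 from right. Merged: [2, 7, 11, 13, 13, 16, 21, 22, 24, 32]
Append remaining from left: [34]. Merged: [2, 7, 11, 13, 13, 16, 21, 22, 24, 32, 34]

Final merged array: [2, 7, 11, 13, 13, 16, 21, 22, 24, 32, 34]
Total comparisons: 10

The merged array is [2, 7, 11, 13, 13, 16, 21, 22, 24, 32, 34], requiring 10 comparisons. The merge step runs in O(n) time where n is the total number of elements.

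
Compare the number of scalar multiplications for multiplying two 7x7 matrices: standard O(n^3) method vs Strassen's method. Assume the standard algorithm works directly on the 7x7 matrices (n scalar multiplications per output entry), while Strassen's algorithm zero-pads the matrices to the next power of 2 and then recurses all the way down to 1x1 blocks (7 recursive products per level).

Matrix multiplication for 7x7 matrices:

Strassen's algorithm requires power-of-2 dimensions. Pad 7x7 to 8x8 (next power of 2).

Standard algorithm: 7^3 = 343 multiplications
Strassen's algorithm: 7^(log2(8)) = 7^3 = 343 multiplications
Savings: 343 - 343 = 0 multiplications

Standard: 343 multiplications (7^3). Strassen: 343 multiplications (7^3, after padding to 8x8). Strassen reduces 8 recursive multiplications to 7 at each level.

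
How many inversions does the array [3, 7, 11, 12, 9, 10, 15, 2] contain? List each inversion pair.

Finding inversions in [3, 7, 11, 12, 9, 10, 15, 2]:

(0, 7): arr[0]=3 > arr[7]=2
(1, 7): arr[1]=7 > arr[7]=2
(2, 4): arr[2]=11 > arr[4]=9
(2, 5): arr[2]=11 > arr[5]=10
(2, 7): arr[2]=11 > arr[7]=2
(3, 4): arr[3]=12 > arr[4]=9
(3, 5): arr[3]=12 > arr[5]=10
(3, 7): arr[3]=12 > arr[7]=2
(4, 7): arr[4]=9 > arr[7]=2
(5, 7): arr[5]=10 > arr[7]=2
(6, 7): arr[6]=15 > arr[7]=2

Total inversions: 11

The array has 11 inversion(s): (0,7), (1,7), (2,4), (2,5), (2,7), (3,4), (3,5), (3,7), (4,7), (5,7), (6,7). Each pair (i,j) satisfies i < j and arr[i] > arr[j].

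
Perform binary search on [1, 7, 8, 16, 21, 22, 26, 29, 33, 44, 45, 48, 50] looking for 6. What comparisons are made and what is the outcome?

Binary search for 6 in [1, 7, 8, 16, 21, 22, 26, 29, 33, 44, 45, 48, 50]:

lo=0, hi=12, mid=6, arr[mid]=26 -> 26 > 6, search left half
lo=0, hi=5, mid=2, arr[mid]=8 -> 8 > 6, search left half
lo=0, hi=1, mid=0, arr[mid]=1 -> 1 < 6, search right half
lo=1, hi=1, mid=1, arr[mid]=7 -> 7 > 6, search left half
lo=1 > hi=0, target 6 not found

Binary search determines that 6 is not in the array after 4 comparisons. The search space was exhausted without finding the target.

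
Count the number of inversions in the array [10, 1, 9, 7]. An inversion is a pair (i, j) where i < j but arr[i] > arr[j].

Finding inversions in [10, 1, 9, 7]:

(0, 1): arr[0]=10 > arr[1]=1
(0, 2): arr[0]=10 > arr[2]=9
(0, 3): arr[0]=10 > arr[3]=7
(2, 3): arr[2]=9 > arr[3]=7

Total inversions: 4

The array has 4 inversion(s): (0,1), (0,2), (0,3), (2,3). Each pair (i,j) satisfies i < j and arr[i] > arr[j].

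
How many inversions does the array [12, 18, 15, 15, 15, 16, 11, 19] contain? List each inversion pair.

Finding inversions in [12, 18, 15, 15, 15, 16, 11, 19]:

(0, 6): arr[0]=12 > arr[6]=11
(1, 2): arr[1]=18 > arr[2]=15
(1, 3): arr[1]=18 > arr[3]=15
(1, 4): arr[1]=18 > arr[4]=15
(1, 5): arr[1]=18 > arr[5]=16
(1, 6): arr[1]=18 > arr[6]=11
(2, 6): arr[2]=15 > arr[6]=11
(3, 6): arr[3]=15 > arr[6]=11
(4, 6): arr[4]=15 > arr[6]=11
(5, 6): arr[5]=16 > arr[6]=11

Total inversions: 10

The array has 10 inversion(s): (0,6), (1,2), (1,3), (1,4), (1,5), (1,6), (2,6), (3,6), (4,6), (5,6). Each pair (i,j) satisfies i < j and arr[i] > arr[j].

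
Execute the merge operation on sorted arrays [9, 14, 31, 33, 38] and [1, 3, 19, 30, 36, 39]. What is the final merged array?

Merging process:

Compare 9 vs 1: take 1 from right. Merged: [1]
Compare 9 vs 3: take 3 from right. Merged: [1, 3]
Compare 9 vs 19: take 9 from left. Merged: [1, 3, 9]
Compare 14 vs 19: take 14 from left. Merged: [1, 3, 9, 14]
Compare 31 vs 19: take 19 from right. Merged: [1, 3, 9, 14, 19]
Compare 31 vs 30: take 30 from right. Merged: [1, 3, 9, 14, 19, 30]
Compare 31 vs 36: take 31 from left. Merged: [1, 3, 9, 14, 19, 30, 31]
Compare 33 vs 36: take 33 from left. Merged: [1, 3, 9, 14, 19, 30, 31, 33]
Compare 38 vs 36: take 36 from right. Merged: [1, 3, 9, 14, 19, 30, 31, 33, 36]
Compare 38 vs 39: take 38 from left. Merged: [1, 3, 9, 14, 19, 30, 31, 33, 36, 38]
Append remaining from right: [39]. Merged: [1, 3, 9, 14, 19, 30, 31, 33, 36, 38, 39]

Final merged array: [1, 3, 9, 14, 19, 30, 31, 33, 36, 38, 39]
Total comparisons: 10

The merged array is [1, 3, 9, 14, 19, 30, 31, 33, 36, 38, 39], requiring 10 comparisons. The merge step runs in O(n) time where n is the total number of elements.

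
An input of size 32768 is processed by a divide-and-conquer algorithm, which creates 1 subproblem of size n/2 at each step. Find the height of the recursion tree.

For divide and conquer with division factor 2:

Problem sizes at each level:
Level 0: 32768
Level 1: 16384
Level 2: 8192
Level 3: 4096
Level 4: 2048
Level 5: 1024
Level 6: 512
Level 7: 256
Level 8: 128
Level 9: 64
Level 10: 32
Level 11: 16
Level 12: 8
Level 13: 4
Level 14: 2
Level 15: 1

The root is level 0 and the size-1 base case is level 15 (the tree spans levels 0 through 15, i.e. 16 levels counting the root), so the depth is the number of divisions: log_2(32768) = 15

The recursion tree depth is log_2(32768) = 15. At each level, the problem size is divided by 2, so it takes 15 divisions to reduce to a base case of size 1. The algorithm makes 1 recursive call at each level.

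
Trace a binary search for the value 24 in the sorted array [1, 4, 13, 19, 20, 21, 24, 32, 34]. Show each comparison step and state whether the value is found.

Binary search for 24 in [1, 4, 13, 19, 20, 21, 24, 32, 34]:

lo=0, hi=8, mid=4, arr[mid]=20 -> 20 < 24, search right half
lo=5, hi=8, mid=6, arr[mid]=24 -> Found target at index 6!

Binary search finds 24 at index 6 after 2 comparisons. The search repeatedly halves the search space by comparing with the middle element.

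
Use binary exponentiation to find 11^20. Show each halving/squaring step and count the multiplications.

Computing 11^20 by squaring (build up from 11^1; each line after the first costs one multiplication):

11^1 = 11
11^2 = (11^1)^2 = 11^2 = 121
11^4 = (11^2)^2 = 121^2 = 14641
11^5 = 11 * 11^4 = 11 * 14641 = 161051
11^10 = (11^5)^2 = 161051^2 = 25937424601
11^20 = (11^10)^2 = 25937424601^2 = 672749994932560009201

Result: 672749994932560009201
Multiplications needed: 5 (5 lines after 11^1)

11^20 = 672749994932560009201. Using exponentiation by squaring, this requires 5 multiplications. The key idea: if the exponent is even, square the half-power; if odd, multiply by the base once.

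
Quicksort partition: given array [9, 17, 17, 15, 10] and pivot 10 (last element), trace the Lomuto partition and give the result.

Lomuto partition with pivot = 10:

Initial array: [9, 17, 17, 15, 10]

arr[0]=9 <= 10: swap with position 0, array becomes [9, 17, 17, 15, 10]
arr[1]=17 > 10: no swap
arr[2]=17 > 10: no swap
arr[3]=15 > 10: no swap

Place pivot at position 1: [9, 10, 17, 15, 17]
Pivot position: 1

After partitioning with pivot 10, the array becomes [9, 10, 17, 15, 17]. The pivot is placed at index 1. All elements to the left of the pivot are <= 10, and all elements to the right are > 10.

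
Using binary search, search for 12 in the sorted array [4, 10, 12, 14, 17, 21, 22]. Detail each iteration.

Binary search for 12 in [4, 10, 12, 14, 17, 21, 22]:

lo=0, hi=6, mid=3, arr[mid]=14 -> 14 > 12, search left half
lo=0, hi=2, mid=1, arr[mid]=10 -> 10 < 12, search right half
lo=2, hi=2, mid=2, arr[mid]=12 -> Found target at index 2!

Binary search finds 12 at index 2 after 3 comparisons. The search repeatedly halves the search space by comparing with the middle element.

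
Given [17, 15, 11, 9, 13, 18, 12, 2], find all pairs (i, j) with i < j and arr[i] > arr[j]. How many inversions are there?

Finding inversions in [17, 15, 11, 9, 13, 18, 12, 2]:

(0, 1): arr[0]=17 > arr[1]=15
(0, 2): arr[0]=17 > arr[2]=11
(0, 3): arr[0]=17 > arr[3]=9
(0, 4): arr[0]=17 > arr[4]=13
(0, 6): arr[0]=17 > arr[6]=12
(0, 7): arr[0]=17 > arr[7]=2
(1, 2): arr[1]=15 > arr[2]=11
(1, 3): arr[1]=15 > arr[3]=9
(1, 4): arr[1]=15 > arr[4]=13
(1, 6): arr[1]=15 > arr[6]=12
(1, 7): arr[1]=15 > arr[7]=2
(2, 3): arr[2]=11 > arr[3]=9
(2, 7): arr[2]=11 > arr[7]=2
(3, 7): arr[3]=9 > arr[7]=2
(4, 6): arr[4]=13 > arr[6]=12
(4, 7): arr[4]=13 > arr[7]=2
(5, 6): arr[5]=18 > arr[6]=12
(5, 7): arr[5]=18 > arr[7]=2
(6, 7): arr[6]=12 > arr[7]=2

Total inversions: 19

The array has 19 inversion(s): (0,1), (0,2), (0,3), (0,4), (0,6), (0,7), (1,2), (1,3), (1,4), (1,6), (1,7), (2,3), (2,7), (3,7), (4,6), (4,7), (5,6), (5,7), (6,7). Each pair (i,j) satisfies i < j and arr[i] > arr[j].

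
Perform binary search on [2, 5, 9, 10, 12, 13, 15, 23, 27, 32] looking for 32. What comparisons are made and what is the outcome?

Binary search for 32 in [2, 5, 9, 10, 12, 13, 15, 23, 27, 32]:

lo=0, hi=9, mid=4, arr[mid]=12 -> 12 < 32, search right half
lo=5, hi=9, mid=7, arr[mid]=23 -> 23 < 32, search right half
lo=8, hi=9, mid=8, arr[mid]=27 -> 27 < 32, search right half
lo=9, hi=9, mid=9, arr[mid]=32 -> Found target at index 9!

Binary search finds 32 at index 9 after 4 comparisons. The search repeatedly halves the search space by comparing with the middle element.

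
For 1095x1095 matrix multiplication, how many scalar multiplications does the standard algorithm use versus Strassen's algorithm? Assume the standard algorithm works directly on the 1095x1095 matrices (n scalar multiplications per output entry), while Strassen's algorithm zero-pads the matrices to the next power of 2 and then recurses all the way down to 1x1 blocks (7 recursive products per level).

Matrix multiplication for 1095x1095 matrices:

Strassen's algorithm requires power-of-2 dimensions. Pad 1095x1095 to 2048x2048 (next power of 2).

Standard algorithm: 1095^3 = 1312932375 multiplications
Strassen's algorithm: 7^(log2(2048)) = 7^11 = 1977326743 multiplications
Difference: 1312932375 - 1977326743 = -664394368 (Strassen uses MORE here due to padding overhead — for small or just-over-power-of-2 n, padding can outweigh the per-level savings)

Standard: 1312932375 multiplications (1095^3). Strassen: 1977326743 multiplications (7^11, after padding to 2048x2048). Strassen reduces 8 recursive multiplications to 7 at each level.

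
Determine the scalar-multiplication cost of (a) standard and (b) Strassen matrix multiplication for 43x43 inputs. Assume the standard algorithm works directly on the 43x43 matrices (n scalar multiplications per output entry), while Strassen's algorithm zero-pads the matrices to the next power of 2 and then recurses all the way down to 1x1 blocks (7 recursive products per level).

Matrix multiplication for 43x43 matrices:

Strassen's algorithm requires power-of-2 dimensions. Pad 43x43 to 64x64 (next power of 2).

Standard algorithm: 43^3 = 79507 multiplications
Strassen's algorithm: 7^(log2(64)) = 7^6 = 117649 multiplications
Difference: 79507 - 117649 = -38142 (Strassen uses MORE here due to padding overhead — for small or just-over-power-of-2 n, padding can outweigh the per-level savings)

Standard: 79507 multiplications (43^3). Strassen: 117649 multiplications (7^6, after padding to 64x64). Strassen reduces 8 recursive multiplications to 7 at each level.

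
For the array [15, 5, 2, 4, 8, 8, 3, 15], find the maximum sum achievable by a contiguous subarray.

Using Kadane's algorithm on [15, 5, 2, 4, 8, 8, 3, 15]:

Scanning through the array:
Position 1 (value 5): max_ending_here = 20, max_so_far = 20
Position 2 (value 2): max_ending_here = 22, max_so_far = 22
Position 3 (value 4): max_ending_here = 26, max_so_far = 26
Position 4 (value 8): max_ending_here = 34, max_so_far = 34
Position 5 (value 8): max_ending_here = 42, max_so_far = 42
Position 6 (value 3): max_ending_here = 45, max_so_far = 45
Position 7 (value 15): max_ending_here = 60, max_so_far = 60

Maximum subarray: [15, 5, 2, 4, 8, 8, 3, 15]
Maximum sum: 60

The maximum subarray is [15, 5, 2, 4, 8, 8, 3, 15] with sum 60. This subarray runs from index 0 to index 7.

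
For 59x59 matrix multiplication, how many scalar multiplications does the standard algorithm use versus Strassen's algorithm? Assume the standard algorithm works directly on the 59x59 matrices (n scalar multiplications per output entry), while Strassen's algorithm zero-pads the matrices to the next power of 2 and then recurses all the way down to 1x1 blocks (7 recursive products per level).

Matrix multiplication for 59x59 matrices:

Strassen's algorithm requires power-of-2 dimensions. Pad 59x59 to 64x64 (next power of 2).

Standard algorithm: 59^3 = 205379 multiplications
Strassen's algorithm: 7^(log2(64)) = 7^6 = 117649 multiplications
Savings: 205379 - 117649 = 87730 multiplications

Standard: 205379 multiplications (59^3). Strassen: 117649 multiplications (7^6, after padding to 64x64). Strassen reduces 8 recursive multiplications to 7 at each level.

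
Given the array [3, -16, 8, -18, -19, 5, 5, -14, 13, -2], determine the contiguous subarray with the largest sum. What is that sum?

Using Kadane's algorithm on [3, -16, 8, -18, -19, 5, 5, -14, 13, -2]:

Scanning through the array:
Position 1 (value -16): max_ending_here = -13, max_so_far = 3
Position 2 (value 8): max_ending_here = 8, max_so_far = 8
Position 3 (value -18): max_ending_here = -10, max_so_far = 8
Position 4 (value -19): max_ending_here = -19, max_so_far = 8
Position 5 (value 5): max_ending_here = 5, max_so_far = 8
Position 6 (value 5): max_ending_here = 10, max_so_far = 10
Position 7 (value -14): max_ending_here = -4, max_so_far = 10
Position 8 (value 13): max_ending_here = 13, max_so_far = 13
Position 9 (value -2): max_ending_here = 11, max_so_far = 13

Maximum subarray: [13]
Maximum sum: 13

The maximum subarray is [13] with sum 13. This subarray runs from index 8 to index 8.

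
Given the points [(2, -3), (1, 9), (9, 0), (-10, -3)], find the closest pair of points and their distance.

Computing all pairwise distances among 4 points:

d((2, -3), (1, 9)) = 12.0416
d((2, -3), (9, 0)) = 7.6158 <-- minimum
d((2, -3), (-10, -3)) = 12.0
d((1, 9), (9, 0)) = 12.0416
d((1, 9), (-10, -3)) = 16.2788
d((9, 0), (-10, -3)) = 19.2354

Closest pair: (2, -3) and (9, 0) with distance 7.6158

The closest pair is (2, -3) and (9, 0) with Euclidean distance 7.6158. For 4 points, brute-force pairwise comparison is shown above. For large n, the divide-and-conquer algorithm (sort by x, recurse on halves, check the dividing strip) achieves O(n log n).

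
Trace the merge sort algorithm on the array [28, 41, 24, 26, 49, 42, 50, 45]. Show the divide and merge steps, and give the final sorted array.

Merge sort trace:

Split: [28, 41, 24, 26, 49, 42, 50, 45] -> [28, 41, 24, 26] and [49, 42, 50, 45]
  Split: [28, 41, 24, 26] -> [28, 41] and [24, 26]
    Split: [28, 41] -> [28] and [41]
    Merge: [28] + [41] -> [28, 41]
    Split: [24, 26] -> [24] and [26]
    Merge: [24] + [26] -> [24, 26]
  Merge: [28, 41] + [24, 26] -> [24, 26, 28, 41]
  Split: [49, 42, 50, 45] -> [49, 42] and [50, 45]
    Split: [49, 42] -> [49] and [42]
    Merge: [49] + [42] -> [42, 49]
    Split: [50, 45] -> [50] and [45]
    Merge: [50] + [45] -> [45, 50]
  Merge: [42, 49] + [45, 50] -> [42, 45, 49, 50]
Merge: [24, 26, 28, 41] + [42, 45, 49, 50] -> [24, 26, 28, 41, 42, 45, 49, 50]

Final sorted array: [24, 26, 28, 41, 42, 45, 49, 50]

The merge sort proceeds by recursively splitting the array and merging sorted halves.
After all merges, the sorted array is [24, 26, 28, 41, 42, 45, 49, 50].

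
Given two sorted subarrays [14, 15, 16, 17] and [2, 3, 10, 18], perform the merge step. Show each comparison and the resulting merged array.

Merging process:

Compare 14 vs 2: take 2 from right. Merged: [2]
Compare 14 vs 3: take 3 from right. Merged: [2, 3]
Compare 14 vs 10: take 10 from right. Merged: [2, 3, 10]
Compare 14 vs 18: take 14 from left. Merged: [2, 3, 10, 14]
Compare 15 vs 18: take 15 from left. Merged: [2, 3, 10, 14, 15]
Compare 16 vs 18: take 16 from left. Merged: [2, 3, 10, 14, 15, 16]
Compare 17 vs 18: take 17 from left. Merged: [2, 3, 10, 14, 15, 16, 17]
Append remaining from right: [18]. Merged: [2, 3, 10, 14, 15, 16, 17, 18]

Final merged array: [2, 3, 10, 14, 15, 16, 17, 18]
Total comparisons: 7

The merged array is [2, 3, 10, 14, 15, 16, 17, 18], requiring 7 comparisons. The merge step runs in O(n) time where n is the total number of elements.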